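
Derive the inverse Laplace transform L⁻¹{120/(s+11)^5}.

L⁻¹{n!/(s-a)^(n+1)} = t^n·e^(at) with n=4, a=-11. So L⁻¹{24/(s+11)^5} = t^4·e^(-11t), and L⁻¹{120/(s+11)^5} = (120/24)·t^4·e^(-11t) = 5·t^4·e^(-11t)

Final answer: 5·t^4·e^(-11t)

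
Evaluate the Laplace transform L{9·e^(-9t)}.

L{e^(at)} = 1/(s-a), so L{e^(-9t)} = 1/(s+9). Then L{9·e^(-9t)} = 9/(s+9)

Final answer: 9/(s+9)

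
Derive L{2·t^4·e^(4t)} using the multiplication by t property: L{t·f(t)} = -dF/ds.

Using L{t^n·e^(at)} = n!/(s-a)^(n+1), L{t^4·e^(4t)} = 24/(s-4)^5, so L{2·t^4·e^(4t)} = 2·24/(s-4)^5 = 48/(s-4)^5

Final answer: 48/(s-4)^5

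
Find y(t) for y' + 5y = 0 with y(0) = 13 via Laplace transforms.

L{y'} + 5L{y} = 0. sY - 13 + 5Y = 0. Y(s+5) = 13. Y = 13/(s+5)

Final answer: y(t) = 13e^(-5t)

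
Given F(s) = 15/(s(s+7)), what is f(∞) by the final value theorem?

f(∞) = lim_{s→0} s·15/(s(s+7)) = lim_{s→0} 15/(s+7) = 15/7 = 15/7

Final answer: 15/7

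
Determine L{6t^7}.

L{t^n} = n!/s^(n+1). So L{6t^7} = 6·7!/s^8 = 30240/s^8

Final answer: 30240/s^8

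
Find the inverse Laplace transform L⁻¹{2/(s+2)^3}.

L⁻¹{n!/(s-a)^(n+1)} = t^n·e^(at), so L⁻¹{2/(s+2)^3} = t^2·e^(-2t)

Final answer: t^2·e^(-2t)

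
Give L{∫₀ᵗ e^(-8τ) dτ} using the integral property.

L{∫₀ᵗ f(τ)dτ} = F(s)/s with F(s) = 1/(s+8), so L{∫₀ᵗ e^(-8τ) dτ} = 1/(s(s+8))

Final answer: 1/(s(s+8))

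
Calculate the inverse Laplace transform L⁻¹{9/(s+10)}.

L⁻¹{1/(s-a)} = e^(at), so L⁻¹{1/(s+10)} = e^(-10t), and L⁻¹{9/(s+10)} = 9·e^(-10t)

Final answer: 9·e^(-10t)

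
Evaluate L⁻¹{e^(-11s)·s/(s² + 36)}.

L⁻¹{s/(s² + 36)} = cos(6t). By the time shift theorem, L⁻¹{e^(-as)F(s)} = u(t-a)f(t-a) with a=11, so L⁻¹{e^(-11s)·s/(s² + 36)} = u(t-11)·cos(6(t-11))

Final answer: u(t-11)·cos(6(t-11))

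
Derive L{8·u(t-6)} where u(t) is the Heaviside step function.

L{u(t-a)} = e^(-as)/s. Here a=6, so L{u(t-6)} = e^(-6s)/s, and L{8·u(t-6)} = 8·e^(-6s)/s

Final answer: 8·e^(-6s)/s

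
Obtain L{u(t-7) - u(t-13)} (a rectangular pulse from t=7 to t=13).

L{u(t-a)} = e^(-as)/s. L{u(t-7) - u(t-13)} = (e^(-7s) - e^(-13s))/s

Final answer: (e^(-7s) - e^(-13s))/s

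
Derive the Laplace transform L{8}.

L{8} = 8 · L{1} = 8/s

Final answer: 8/s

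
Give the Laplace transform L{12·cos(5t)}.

L{cos(ωt)} = s/(s² + ω²), so L{cos(5t)} = s/(s² + 25). Then L{12·cos(5t)} = 12·s/(s² + 25) = 12s/(s² + 25)

Final answer: 12s/(s² + 25)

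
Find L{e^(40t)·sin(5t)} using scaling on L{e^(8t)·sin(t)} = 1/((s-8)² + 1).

Scaling with a=5: L{e^(40t)·sin(5t)} = (1/5) · 1/((s/5-8)² + 1). Simplifying: 5/((s-40)² + 25)

Final answer: 5/((s-40)² + 25)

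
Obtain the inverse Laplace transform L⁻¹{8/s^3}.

L⁻¹{n!/s^(n+1)} = t^n with n=2. So L⁻¹{2/s^3} = t^2, and L⁻¹{8/s^3} = (8/2)·t^2 = 4·t^2

Final answer: 4·t^2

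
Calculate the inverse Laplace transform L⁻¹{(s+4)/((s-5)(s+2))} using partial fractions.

Using partial fractions, f(t) = (9e^(5t) - 2e^(-2t))/7

Final answer: (9e^(5t) - 2e^(-2t))/7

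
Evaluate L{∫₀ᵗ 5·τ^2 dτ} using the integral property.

L{∫₀ᵗ f(τ)dτ} = F(s)/s with f(t) = 5t^2. F(s) = 10/s^3, so L{∫₀ᵗ 5·τ^2 dτ} = (10/s^3)/s = 10/s^4. (Check: ∫₀ᵗ 5·τ^2 dτ = 5t^3/3.)

Final answer: 10/s^4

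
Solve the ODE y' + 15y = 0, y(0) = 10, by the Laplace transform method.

L{y'} + 15L{y} = 0. sY - 10 + 15Y = 0. Y(s+15) = 10. Y = 10/(s+15)

Final answer: y(t) = 10e^(-15t)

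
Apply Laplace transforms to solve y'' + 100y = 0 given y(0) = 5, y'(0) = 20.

L{y''} + 100L{y} = 0. s²Y - 5s - 20 + 100Y = 0. Y(s² + 100) = 5s + 20. Y = (5s + 20)/(s² + 100). Inverting: y(t) = 5cos(10t) + 2sin(10t)

Final answer: y(t) = 5cos(10t) + 2sin(10t)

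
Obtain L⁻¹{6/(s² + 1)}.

This is the form c·a/(s² + a²) with a = 1, c = 6. L⁻¹ = 6·sin(t)

Final answer: 6·sin(t)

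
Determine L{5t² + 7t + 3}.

L{5t² + 7t + 3} = 5·2/s³ + 7/s² + 3/s = 10/s³ + 7/s² + 3/s

Final answer: 10/s³ + 7/s² + 3/s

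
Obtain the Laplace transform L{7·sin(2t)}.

L{sin(ωt)} = ω/(s² + ω²), so L{sin(2t)} = 2/(s² + 4). Then L{7·sin(2t)} = 7·2/(s² + 4) = 14/(s² + 4)

Final answer: 14/(s² + 4)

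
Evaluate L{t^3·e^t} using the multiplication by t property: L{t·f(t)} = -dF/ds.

Using L{t^n·e^(at)} = n!/(s-a)^(n+1), L{t^3·e^t} = 6/(s-1)^4

Final answer: 6/(s-1)^4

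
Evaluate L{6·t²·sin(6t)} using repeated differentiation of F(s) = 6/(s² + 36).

F(s) = 6/(s² + 36). F'(s) = -12s/(s² + 36)². F''(s) = -12(36 - 3s²)/(s² + 36)³ = (36s² - 432)/(s² + 36)³. So L{t²·sin(6t)} = (-1)² F''(s) = (36s² - 432)/(s² + 36)³. Then L{6·t²·sin(6t)} = 6·(36s² - 432)/(s² + 36)³ = (216s² - 2592)/(s² + 36)³

Final answer: (216s² - 2592)/(s² + 36)³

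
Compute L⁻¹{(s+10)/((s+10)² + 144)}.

Using frequency shift: L⁻¹{(s-a)/((s-a)² + b²)} = e^(at)cos(bt). Here a=-10, b=12

Final answer: e^(-10t)·cos(12t)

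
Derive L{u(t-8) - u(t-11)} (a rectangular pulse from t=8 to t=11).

L{u(t-a)} = e^(-as)/s. L{u(t-8) - u(t-11)} = (e^(-8s) - e^(-11s))/s

Final answer: (e^(-8s) - e^(-11s))/s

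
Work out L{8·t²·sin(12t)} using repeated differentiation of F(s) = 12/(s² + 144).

F(s) = 12/(s² + 144). F'(s) = -24s/(s² + 144)². F''(s) = -24(144 - 3s²)/(s² + 144)³ = (72s² - 3456)/(s² + 144)³. So L{t²·sin(12t)} = (-1)² F''(s) = (72s² - 3456)/(s² + 144)³. Then L{8·t²·sin(12t)} = 8·(72s² - 3456)/(s² + 144)³ = (576s² - 27648)/(s² + 144)³

Final answer: (576s² - 27648)/(s² + 144)³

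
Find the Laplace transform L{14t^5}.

L{14t^5} = 14 · L{t^5} = 14 · 120/s^6 = 1680/s^6

Final answer: 1680/s^6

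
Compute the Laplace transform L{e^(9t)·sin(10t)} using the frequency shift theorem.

Frequency shift: L{e^(at)f(t)} = F(s-a). L{e^(9t)·sin(10t)} = 10/((s-9)² + 100)

Final answer: 10/((s-9)² + 100)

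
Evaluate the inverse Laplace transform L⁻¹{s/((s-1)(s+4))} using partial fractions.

Using partial fractions, f(t) = (e^t + 4e^(-4t))/5

Final answer: (e^t + 4e^(-4t))/5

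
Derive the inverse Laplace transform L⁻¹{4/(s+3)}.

L⁻¹{1/(s-a)} = e^(at), so L⁻¹{1/(s+3)} = e^(-3t), and L⁻¹{4/(s+3)} = 4·e^(-3t)

Final answer: 4·e^(-3t)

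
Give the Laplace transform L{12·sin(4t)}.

L{sin(ωt)} = ω/(s² + ω²), so L{sin(4t)} = 4/(s² + 16). Then L{12·sin(4t)} = 12·4/(s² + 16) = 48/(s² + 16)

Final answer: 48/(s² + 16)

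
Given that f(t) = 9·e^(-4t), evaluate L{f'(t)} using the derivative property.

f(0) = 9, F(s) = 9/(s+4). L{f'(t)} = s·F(s) - f(0) = 9s/(s+4) - 9 = (9s - 9(s+4))/(s+4) = -36/(s+4)

Final answer: -36/(s+4)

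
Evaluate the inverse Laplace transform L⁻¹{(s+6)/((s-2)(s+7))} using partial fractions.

Using partial fractions, f(t) = (8e^(2t) + e^(-7t))/9

Final answer: (8e^(2t) + e^(-7t))/9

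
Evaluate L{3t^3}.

L{t^n} = n!/s^(n+1). So L{3t^3} = 3·3!/s^4 = 18/s^4

Final answer: 18/s^4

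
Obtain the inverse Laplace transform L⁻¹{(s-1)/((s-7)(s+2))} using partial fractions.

Using partial fractions, f(t) = (6e^(7t) + 3e^(-2t))/9

Final answer: (6e^(7t) + 3e^(-2t))/9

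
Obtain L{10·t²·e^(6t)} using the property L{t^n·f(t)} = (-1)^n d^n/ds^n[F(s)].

L{e^(6t)} = 1/(s-6). d/ds[1/(s-6)] = -1/(s-6)². d²/ds²[1/(s-6)] = 2/(s-6)³. So L{t²·e^(6t)} = (-1)² · 2/(s-6)³ = 2/(s-6)³. Then L{10·t²·e^(6t)} = 10·2/(s-6)³ = 20/(s-6)³

Final answer: 20/(s-6)³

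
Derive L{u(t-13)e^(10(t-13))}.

u(t-a)f(t-a) with f(t)=e^(10t). L{e^(10t)} = 1/(s-10). By time shift: e^(-13s)/(s-10)

Final answer: e^(-13s)/(s-10)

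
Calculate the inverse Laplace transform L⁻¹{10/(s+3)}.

L⁻¹{1/(s-a)} = e^(at), so L⁻¹{1/(s+3)} = e^(-3t), and L⁻¹{10/(s+3)} = 10·e^(-3t)

Final answer: 10·e^(-3t)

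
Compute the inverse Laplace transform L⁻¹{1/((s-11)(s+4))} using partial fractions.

Decompose: A/(s-11) + B/(s+4). A = 1/15, B = -1/15. f(t) = (e^(11t) - e^(-4t))/15

Final answer: (e^(11t) - e^(-4t))/15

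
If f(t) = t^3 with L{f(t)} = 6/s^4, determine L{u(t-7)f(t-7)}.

Time shift theorem: L{u(t-a)f(t-a)} = e^(-as)F(s). Here a=7, F(s) = 6/s^4, so L{u(t-7)f(t-7)} = e^(-7s)·6/s^4

Final answer: e^(-7s)·6/s^4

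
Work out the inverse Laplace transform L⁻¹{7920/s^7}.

L⁻¹{n!/s^(n+1)} = t^n with n=6. So L⁻¹{720/s^7} = t^6, and L⁻¹{7920/s^7} = (7920/720)·t^6 = 11·t^6

Final answer: 11·t^6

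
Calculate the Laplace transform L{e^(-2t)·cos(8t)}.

L{e^(at)·cos(ωt)} = (s-a)/((s-a)² + ω²), so L{e^(-2t)·cos(8t)} = (s+2)/((s+2)² + 64)

Final answer: (s+2)/((s+2)² + 64)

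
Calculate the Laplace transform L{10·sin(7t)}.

L{sin(ωt)} = ω/(s² + ω²), so L{sin(7t)} = 7/(s² + 49). Then L{10·sin(7t)} = 10·7/(s² + 49) = 70/(s² + 49)

Final answer: 70/(s² + 49)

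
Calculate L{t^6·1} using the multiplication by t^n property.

L{1} = 1/s. d^1/ds^1[1/s] = -1/s². d^2/ds^2[1/s] = 2/s^3. d^3/ds^3[1/s] = -6/s^4. d^4/ds^4[1/s] = 24/s^5. d^5/ds^5[1/s] = -120/s^6. d^6/ds^6[1/s] = 720/s^7. So L{t^6} = (-1)^{6}·720/s^7 = 720/s^7

Final answer: 720/s^7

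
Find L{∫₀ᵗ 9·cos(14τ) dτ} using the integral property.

L{∫₀ᵗ f(τ)dτ} = F(s)/s with F(s) = 9s/(s² + 196), so the result is (9s/(s² + 196))/s = 9/(s² + 196)

Final answer: 9/(s² + 196)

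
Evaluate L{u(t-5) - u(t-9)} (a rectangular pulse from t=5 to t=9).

L{u(t-a)} = e^(-as)/s. L{u(t-5) - u(t-9)} = (e^(-5s) - e^(-9s))/s

Final answer: (e^(-5s) - e^(-9s))/s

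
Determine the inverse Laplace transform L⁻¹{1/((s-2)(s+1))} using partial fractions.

Decompose: A/(s-2) + B/(s+1). A = 1/3, B = -1/3. f(t) = (e^(2t) - e^(-t))/3

Final answer: (e^(2t) - e^(-t))/3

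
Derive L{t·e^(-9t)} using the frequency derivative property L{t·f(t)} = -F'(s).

L{e^(-9t)} = 1/(s+9). By frequency derivative: L{t·e^(-9t)} = -d/ds[1/(s+9)] = -(-1)/(s+9)² = 1/(s+9)²

Final answer: 1/(s+9)²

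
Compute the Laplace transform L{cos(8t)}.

L{cos(ωt)} = s/(s² + ω²), so L{cos(8t)} = s/(s² + 64)

Final answer: s/(s² + 64)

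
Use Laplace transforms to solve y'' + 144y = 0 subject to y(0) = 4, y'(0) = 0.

L{y''} + 144L{y} = 0. s²Y - 4s - 0 + 144Y = 0. Y(s² + 144) = 4s. Y = (4s)/(s² + 144). Inverting: y(t) = 4cos(12t)

Final answer: y(t) = 4cos(12t)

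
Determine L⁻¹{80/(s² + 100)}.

This is the form c·a/(s² + a²) with a = 10, c = 8. L⁻¹ = 8·sin(10t)

Final answer: 8·sin(10t)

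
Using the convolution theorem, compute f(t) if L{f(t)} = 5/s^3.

5/s^3 = (5/s)·(1/s^2) = L{5}·L{t}. By convolution, f(t) = 5*t = ∫₀ᵗ 5·τ dτ = 5·t²/2

Final answer: 5·t²/2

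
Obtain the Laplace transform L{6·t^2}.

L{t^n} = n!/s^(n+1), so L{t^2} = 2/s^3. Then L{6·t^2} = 6·2/s^3 = 12/s^3

Final answer: 12/s^3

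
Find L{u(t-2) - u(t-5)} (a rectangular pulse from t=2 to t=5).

L{u(t-a)} = e^(-as)/s. L{u(t-2) - u(t-5)} = (e^(-2s) - e^(-5s))/s

Final answer: (e^(-2s) - e^(-5s))/s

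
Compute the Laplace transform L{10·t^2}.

L{t^n} = n!/s^(n+1), so L{t^2} = 2/s^3. Then L{10·t^2} = 10·2/s^3 = 20/s^3

Final answer: 20/s^3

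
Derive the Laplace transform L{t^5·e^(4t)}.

L{t^n·e^(at)} = n!/(s-a)^(n+1), so L{t^5·e^(4t)} = 120/(s-4)^6

Final answer: 120/(s-4)^6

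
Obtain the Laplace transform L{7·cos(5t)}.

L{cos(ωt)} = s/(s² + ω²), so L{cos(5t)} = s/(s² + 25). Then L{7·cos(5t)} = 7·s/(s² + 25) = 7s/(s² + 25)

Final answer: 7s/(s² + 25)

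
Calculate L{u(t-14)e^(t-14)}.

u(t-a)f(t-a) with f(t)=e^t. L{e^t} = 1/(s-1). By time shift: e^(-14s)/(s-1)

Final answer: e^(-14s)/(s-1)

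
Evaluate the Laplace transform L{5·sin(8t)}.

L{sin(ωt)} = ω/(s² + ω²), so L{sin(8t)} = 8/(s² + 64). Then L{5·sin(8t)} = 5·8/(s² + 64) = 40/(s² + 64)

Final answer: 40/(s² + 64)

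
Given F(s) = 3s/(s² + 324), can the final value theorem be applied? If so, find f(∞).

The final value theorem requires all poles of sF(s) in the left half-plane. sF(s) = 3s²/(s² + 324) has poles at s = ±18i (imaginary axis). Theorem does NOT apply (oscillatory system).

Final answer: Not applicable (oscillatory)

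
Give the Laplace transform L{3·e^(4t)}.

L{e^(at)} = 1/(s-a), so L{e^(4t)} = 1/(s-4). Then L{3·e^(4t)} = 3/(s-4)

Final answer: 3/(s-4)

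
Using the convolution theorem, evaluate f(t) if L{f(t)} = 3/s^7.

3/s^7 = (3/s)·(1/s^6) = L{3}·L{t^5/120}. By convolution, f(t) = 3*t^5/120 = ∫₀ᵗ 3·τ^5/120 dτ = 3·t^6/720

Final answer: 3·t^6/720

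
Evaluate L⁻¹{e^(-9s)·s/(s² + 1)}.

L⁻¹{s/(s² + 1)} = cos(t). By the time shift theorem, L⁻¹{e^(-as)F(s)} = u(t-a)f(t-a) with a=9, so L⁻¹{e^(-9s)·s/(s² + 1)} = u(t-9)·cos((t-9))

Final answer: u(t-9)·cos((t-9))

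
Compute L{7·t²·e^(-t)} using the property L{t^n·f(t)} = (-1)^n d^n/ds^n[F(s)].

L{e^(-t)} = 1/(s+1). d/ds[1/(s+1)] = -1/(s+1)². d²/ds²[1/(s+1)] = 2/(s+1)³. So L{t²·e^(-t)} = (-1)² · 2/(s+1)³ = 2/(s+1)³. Then L{7·t²·e^(-t)} = 7·2/(s+1)³ = 14/(s+1)³

Final answer: 14/(s+1)³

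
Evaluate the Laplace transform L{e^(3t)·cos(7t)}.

L{e^(at)·cos(ωt)} = (s-a)/((s-a)² + ω²), so L{e^(3t)·cos(7t)} = (s-3)/((s-3)² + 49)

Final answer: (s-3)/((s-3)² + 49)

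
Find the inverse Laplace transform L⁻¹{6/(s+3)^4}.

L⁻¹{n!/(s-a)^(n+1)} = t^n·e^(at), so L⁻¹{6/(s+3)^4} = t^3·e^(-3t)

Final answer: t^3·e^(-3t)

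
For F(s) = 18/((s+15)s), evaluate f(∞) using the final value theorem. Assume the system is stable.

f(∞) = lim_{s→0} sF(s) = lim_{s→0} 18/(s+15) = 6/5

Final answer: 6/5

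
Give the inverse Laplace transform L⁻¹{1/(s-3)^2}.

L⁻¹{n!/(s-a)^(n+1)} = t^n·e^(at) with n=1, a=3. So L⁻¹{1/(s-3)^2} = t·e^(3t)

Final answer: t·e^(3t)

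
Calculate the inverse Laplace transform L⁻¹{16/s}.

L⁻¹{c/s} = c, so L⁻¹{16/s} = 16

Final answer: 16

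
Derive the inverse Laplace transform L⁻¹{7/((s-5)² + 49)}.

Using frequency shift, L⁻¹{7/((s-5)² + 49)} = e^(5t)·sin(7t)

Final answer: e^(5t)·sin(7t)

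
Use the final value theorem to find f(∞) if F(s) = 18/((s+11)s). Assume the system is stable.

f(∞) = lim_{s→0} sF(s) = lim_{s→0} 18/(s+11) = 18/11

Final answer: 18/11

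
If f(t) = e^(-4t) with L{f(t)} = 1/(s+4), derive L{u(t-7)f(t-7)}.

Time shift theorem: L{u(t-a)f(t-a)} = e^(-as)F(s). Here a=7, F(s) = 1/(s+4), so L{u(t-7)f(t-7)} = e^(-7s)·1/(s+4)

Final answer: e^(-7s)·1/(s+4)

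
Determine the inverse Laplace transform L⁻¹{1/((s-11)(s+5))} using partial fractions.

Decompose: A/(s-11) + B/(s+5). A = 1/16, B = -1/16. f(t) = (e^(11t) - e^(-5t))/16

Final answer: (e^(11t) - e^(-5t))/16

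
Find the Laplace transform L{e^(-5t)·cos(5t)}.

L{e^(at)·cos(ωt)} = (s-a)/((s-a)² + ω²), so L{e^(-5t)·cos(5t)} = (s+5)/((s+5)² + 25)

Final answer: (s+5)/((s+5)² + 25)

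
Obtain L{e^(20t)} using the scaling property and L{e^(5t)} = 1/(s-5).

Using L{f(at)} = (1/a)F(s/a) with a=4 and f(t) = e^(5t): L{e^(20t)} = (1/4) · 1/((s/4)-5) = (1/4) · 4/(s-20) = 1/(s-20)

Final answer: 1/(s-20)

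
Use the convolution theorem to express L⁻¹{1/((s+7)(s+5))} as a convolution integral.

1/((s+7)(s+5)) = (1/(s+7))·(1/(s+5)) = L{e^(-7t)}·L{e^(-5t)}. So f(t) = e^(-7t)*e^(-5t) = ∫₀ᵗ e^(-7τ)·e^(-5(t-τ)) dτ

Final answer: ∫₀ᵗ e^(-7τ)·e^(-5(t-τ)) dτ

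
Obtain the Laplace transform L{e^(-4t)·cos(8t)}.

L{e^(at)·cos(ωt)} = (s-a)/((s-a)² + ω²), so L{e^(-4t)·cos(8t)} = (s+4)/((s+4)² + 64)

Final answer: (s+4)/((s+4)² + 64)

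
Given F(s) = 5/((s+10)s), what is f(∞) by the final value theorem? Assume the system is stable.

f(∞) = lim_{s→0} sF(s) = lim_{s→0} 5/(s+10) = 1/2

Final answer: 1/2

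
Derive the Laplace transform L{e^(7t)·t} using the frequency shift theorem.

L{e^(at)·t^n} = n!/(s-a)^(n+1), so L{e^(7t)·t} = 1/(s-7)^2

Final answer: 1/(s-7)^2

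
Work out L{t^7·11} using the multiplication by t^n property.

L{11} = 11/s. d^1/ds^1[1/s] = -1/s². d^2/ds^2[1/s] = 2/s^3. d^3/ds^3[1/s] = -6/s^4. d^4/ds^4[1/s] = 24/s^5. d^5/ds^5[1/s] = -120/s^6. d^6/ds^6[1/s] = 720/s^7. d^7/ds^7[1/s] = -5040/s^8. So L{t^7} = (-1)^{7}·-5040/s^8 = 5040/s^8. Then L{t^7·11} = 11·5040/s^8 = 55440/s^8

Final answer: 55440/s^8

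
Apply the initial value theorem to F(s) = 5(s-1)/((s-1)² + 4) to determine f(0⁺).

f(0⁺) = lim_{s→∞} sF(s) = lim_{s→∞} 5s(s-1)/((s-1)² + 4) = 5

Final answer: 5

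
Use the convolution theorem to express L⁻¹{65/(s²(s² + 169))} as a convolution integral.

65/(s²(s² + 169)) = (1/s²)·(65/(s² + 169)) = L{t}·L{5·sin(13t)}. So f(t) = t*(5·sin(13t)) = ∫₀ᵗ 5τ·sin(13(t-τ)) dτ

Final answer: ∫₀ᵗ 5τ·sin(13(t-τ)) dτ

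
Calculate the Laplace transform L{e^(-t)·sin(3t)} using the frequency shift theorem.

Frequency shift: L{e^(at)f(t)} = F(s-a). L{e^(-t)·sin(3t)} = 3/((s+1)² + 9)

Final answer: 3/((s+1)² + 9)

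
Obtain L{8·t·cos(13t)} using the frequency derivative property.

L{cos(13t)} = s/(s² + 169). Derivative: d/ds[s/(s² + 169)] = [(s² + 169) - s·2s]/(s² + 169)² = (169 - s²)/(s² + 169)². So L{t·cos(13t)} = -F'(s) = (s² - 169)/(s² + 169)². Then L{8·t·cos(13t)} = 8·(s² - 169)/(s² + 169)²

Final answer: 8·(s² - 169)/(s² + 169)²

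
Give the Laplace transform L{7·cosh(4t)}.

L{cosh(ωt)} = s/(s² - ω²), so L{cosh(4t)} = s/(s² - 16). Then L{7·cosh(4t)} = 7·s/(s² - 16) = 7s/(s² - 16)

Final answer: 7s/(s² - 16)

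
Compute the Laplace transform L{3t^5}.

L{3t^5} = 3 · L{t^5} = 3 · 120/s^6 = 360/s^6

Final answer: 360/s^6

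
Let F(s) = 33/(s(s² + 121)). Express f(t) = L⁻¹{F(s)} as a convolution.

33/(s(s² + 121)) = (1/s)·(33/(s² + 121)) = L{1}·L{3·sin(11t)}. So f(t) = 1*(3·sin(11t)) = ∫₀ᵗ 3·sin(11τ) dτ

Final answer: ∫₀ᵗ 3·sin(11τ) dτ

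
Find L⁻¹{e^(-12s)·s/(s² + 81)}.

L⁻¹{s/(s² + 81)} = cos(9t). By the time shift theorem, L⁻¹{e^(-as)F(s)} = u(t-a)f(t-a) with a=12, so L⁻¹{e^(-12s)·s/(s² + 81)} = u(t-12)·cos(9(t-12))

Final answer: u(t-12)·cos(9(t-12))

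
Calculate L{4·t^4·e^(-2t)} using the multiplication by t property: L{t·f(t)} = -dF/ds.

Using L{t^n·e^(at)} = n!/(s-a)^(n+1), L{t^4·e^(-2t)} = 24/(s+2)^5, so L{4·t^4·e^(-2t)} = 4·24/(s+2)^5 = 96/(s+2)^5

Final answer: 96/(s+2)^5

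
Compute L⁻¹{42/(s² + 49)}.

This is the form c·a/(s² + a²) with a = 7, c = 6. L⁻¹ = 6·sin(7t)

Final answer: 6·sin(7t)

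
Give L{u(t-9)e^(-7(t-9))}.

u(t-a)f(t-a) with f(t)=e^(-7t). L{e^(-7t)} = 1/(s+7). By time shift: e^(-9s)/(s+7)

Final answer: e^(-9s)/(s+7)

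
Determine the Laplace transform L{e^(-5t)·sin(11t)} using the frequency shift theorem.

Frequency shift: L{e^(at)f(t)} = F(s-a). L{e^(-5t)·sin(11t)} = 11/((s+5)² + 121)

Final answer: 11/((s+5)² + 121)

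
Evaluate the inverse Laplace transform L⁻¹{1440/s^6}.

L⁻¹{n!/s^(n+1)} = t^n with n=5. So L⁻¹{120/s^6} = t^5, and L⁻¹{1440/s^6} = (1440/120)·t^5 = 12·t^5

Final answer: 12·t^5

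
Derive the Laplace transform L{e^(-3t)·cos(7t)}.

L{e^(at)·cos(ωt)} = (s-a)/((s-a)² + ω²), so L{e^(-3t)·cos(7t)} = (s+3)/((s+3)² + 49)

Final answer: (s+3)/((s+3)² + 49)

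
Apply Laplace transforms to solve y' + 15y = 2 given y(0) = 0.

sY + 15Y = 2/s. Y = 2/(s(s+15)). Partial fractions: Y = 2/15/s - 2/15/(s+15)

Final answer: y(t) = 2/15(1 - e^(-15t))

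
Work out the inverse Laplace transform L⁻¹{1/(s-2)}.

L⁻¹{1/(s-a)} = e^(at), so L⁻¹{1/(s-2)} = e^(2t)

Final answer: e^(2t)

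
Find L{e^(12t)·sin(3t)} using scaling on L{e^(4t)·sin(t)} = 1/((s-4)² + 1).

Scaling with a=3: L{e^(12t)·sin(3t)} = (1/3) · 1/((s/3-4)² + 1). Simplifying: 3/((s-12)² + 9)

Final answer: 3/((s-12)² + 9)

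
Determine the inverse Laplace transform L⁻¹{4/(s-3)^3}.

L⁻¹{n!/(s-a)^(n+1)} = t^n·e^(at) with n=2, a=3. So L⁻¹{2/(s-3)^3} = t^2·e^(3t), and L⁻¹{4/(s-3)^3} = (4/2)·t^2·e^(3t) = 2·t^2·e^(3t)

Final answer: 2·t^2·e^(3t)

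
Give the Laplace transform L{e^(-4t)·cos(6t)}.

L{e^(at)·cos(ωt)} = (s-a)/((s-a)² + ω²), so L{e^(-4t)·cos(6t)} = (s+4)/((s+4)² + 36)

Final answer: (s+4)/((s+4)² + 36)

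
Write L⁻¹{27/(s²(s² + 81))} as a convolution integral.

27/(s²(s² + 81)) = (1/s²)·(27/(s² + 81)) = L{t}·L{3·sin(9t)}. So f(t) = t*(3·sin(9t)) = ∫₀ᵗ 3τ·sin(9(t-τ)) dτ

Final answer: ∫₀ᵗ 3τ·sin(9(t-τ)) dτ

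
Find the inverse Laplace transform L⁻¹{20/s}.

L⁻¹{c/s} = c, so L⁻¹{20/s} = 20

Final answer: 20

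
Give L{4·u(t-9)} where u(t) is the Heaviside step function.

L{u(t-a)} = e^(-as)/s. Here a=9, so L{u(t-9)} = e^(-9s)/s, and L{4·u(t-9)} = 4·e^(-9s)/s

Final answer: 4·e^(-9s)/s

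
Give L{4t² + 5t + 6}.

L{4t² + 5t + 6} = 4·2/s³ + 5/s² + 6/s = 8/s³ + 5/s² + 6/s

Final answer: 8/s³ + 5/s² + 6/s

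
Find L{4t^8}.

L{t^n} = n!/s^(n+1). So L{4t^8} = 4·8!/s^9 = 161280/s^9

Final answer: 161280/s^9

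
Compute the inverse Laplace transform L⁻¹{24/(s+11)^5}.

L⁻¹{n!/(s-a)^(n+1)} = t^n·e^(at), so L⁻¹{24/(s+11)^5} = t^4·e^(-11t)

Final answer: t^4·e^(-11t)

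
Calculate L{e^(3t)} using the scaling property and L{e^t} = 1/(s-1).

Using L{f(at)} = (1/a)F(s/a) with a=3 and f(t) = e^t: L{e^(3t)} = (1/3) · 1/((s/3)-1) = (1/3) · 3/(s-3) = 1/(s-3)

Final answer: 1/(s-3)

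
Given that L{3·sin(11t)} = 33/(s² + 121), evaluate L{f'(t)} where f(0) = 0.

L{f'(t)} = s·F(s) - f(0) = s·33/(s² + 121) - 0 = 33s/(s² + 121)

Final answer: 33s/(s² + 121)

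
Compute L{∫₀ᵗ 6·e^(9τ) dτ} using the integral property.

L{∫₀ᵗ f(τ)dτ} = F(s)/s with F(s) = 6/(s-9), so L{∫₀ᵗ 6·e^(9τ) dτ} = 6/(s(s-9))

Final answer: 6/(s(s-9))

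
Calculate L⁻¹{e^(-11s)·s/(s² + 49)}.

L⁻¹{s/(s² + 49)} = cos(7t). By the time shift theorem, L⁻¹{e^(-as)F(s)} = u(t-a)f(t-a) with a=11, so L⁻¹{e^(-11s)·s/(s² + 49)} = u(t-11)·cos(7(t-11))

Final answer: u(t-11)·cos(7(t-11))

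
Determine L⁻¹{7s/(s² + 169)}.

This is the form c·s/(s² + a²) with a = 13, c = 7. L⁻¹ = 7·cos(13t)

Final answer: 7·cos(13t)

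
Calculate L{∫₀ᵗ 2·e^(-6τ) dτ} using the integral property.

L{∫₀ᵗ f(τ)dτ} = F(s)/s with F(s) = 2/(s+6), so L{∫₀ᵗ 2·e^(-6τ) dτ} = 2/(s(s+6))

Final answer: 2/(s(s+6))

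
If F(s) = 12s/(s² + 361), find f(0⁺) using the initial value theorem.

f(0⁺) = lim_{s→∞} s·12s/(s² + 361) = lim_{s→∞} 12s²/(s² + 361) = 12

Final answer: 12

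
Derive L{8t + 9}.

L{8t + 9} = 8·L{t} + 9·L{1} = 8/s² + 9/s

Final answer: 8/s² + 9/s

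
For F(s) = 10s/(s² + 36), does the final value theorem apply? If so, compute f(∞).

The final value theorem requires all poles of sF(s) in the left half-plane. sF(s) = 10s²/(s² + 36) has poles at s = ±6i (imaginary axis). Theorem does NOT apply (oscillatory system).

Final answer: Not applicable (oscillatory)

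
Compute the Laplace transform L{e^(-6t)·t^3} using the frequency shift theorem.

L{e^(at)·t^n} = n!/(s-a)^(n+1), so L{e^(-6t)·t^3} = 6/(s+6)^4

Final answer: 6/(s+6)^4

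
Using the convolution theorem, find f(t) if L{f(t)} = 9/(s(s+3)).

9/(s(s+3)) = (9/s)·(1/(s+3)) = L{9}·L{e^(-3t)}. By convolution, f(t) = 9*e^(-3t) = ∫₀ᵗ 9·e^(-3τ) dτ = 9·(1 - e^(-3t))/3

Final answer: 9·(1 - e^(-3t))/3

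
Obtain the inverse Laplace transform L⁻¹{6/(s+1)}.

L⁻¹{1/(s-a)} = e^(at), so L⁻¹{1/(s+1)} = e^(-t), and L⁻¹{6/(s+1)} = 6·e^(-t)

Final answer: 6·e^(-t)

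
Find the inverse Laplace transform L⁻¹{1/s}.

L⁻¹{c/s} = c, so L⁻¹{1/s} = 1

Final answer: 1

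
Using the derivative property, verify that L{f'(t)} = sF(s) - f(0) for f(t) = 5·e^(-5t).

f'(t) = -25e^(-5t). Direct: L{f'(t)} = -25/(s+5). Property: s·5/(s+5) - 5 = (5s - 5(s+5))/(s+5) = -25/(s+5). ✓

Final answer: -25/(s+5)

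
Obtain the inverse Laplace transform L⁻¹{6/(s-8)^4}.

L⁻¹{n!/(s-a)^(n+1)} = t^n·e^(at) with n=3, a=8. So L⁻¹{6/(s-8)^4} = t^3·e^(8t)

Final answer: t^3·e^(8t)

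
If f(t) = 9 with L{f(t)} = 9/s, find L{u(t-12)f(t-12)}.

Time shift theorem: L{u(t-a)f(t-a)} = e^(-as)F(s). Here a=12, F(s) = 9/s, so L{u(t-12)f(t-12)} = e^(-12s)·9/s

Final answer: e^(-12s)·9/s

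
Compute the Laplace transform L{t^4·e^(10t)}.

L{t^n·e^(at)} = n!/(s-a)^(n+1), so L{t^4·e^(10t)} = 24/(s-10)^5

Final answer: 24/(s-10)^5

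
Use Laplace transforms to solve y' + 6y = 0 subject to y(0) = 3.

L{y'} + 6L{y} = 0. sY - 3 + 6Y = 0. Y(s+6) = 3. Y = 3/(s+6)

Final answer: y(t) = 3e^(-6t)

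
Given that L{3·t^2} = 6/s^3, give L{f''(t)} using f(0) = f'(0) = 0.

L{f''(t)} = s²F(s) - sf(0) - f'(0) = s²·6/s^3 - 0 - 0 = 6/s

Final answer: 6/s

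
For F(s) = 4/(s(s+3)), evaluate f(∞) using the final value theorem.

f(∞) = lim_{s→0} s·4/(s(s+3)) = lim_{s→0} 4/(s+3) = 4/3 = 4/3

Final answer: 4/3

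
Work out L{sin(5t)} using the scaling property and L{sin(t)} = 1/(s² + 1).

Using L{f(at)} = (1/a)F(s/a) with a=5: L{sin(5t)} = (1/5) · 1/((s/5)² + 1) = (1/5) · 1·25/(s² + 25) = 5/(s² + 25)

Final answer: 5/(s² + 25)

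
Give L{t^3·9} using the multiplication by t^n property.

L{9} = 9/s. d^1/ds^1[1/s] = -1/s². d^2/ds^2[1/s] = 2/s^3. d^3/ds^3[1/s] = -6/s^4. So L{t^3} = (-1)^{3}·-6/s^4 = 6/s^4. Then L{t^3·9} = 9·6/s^4 = 54/s^4

Final answer: 54/s^4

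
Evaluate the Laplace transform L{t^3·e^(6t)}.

L{t^n·e^(at)} = n!/(s-a)^(n+1), so L{t^3·e^(6t)} = 6/(s-6)^4

Final answer: 6/(s-6)^4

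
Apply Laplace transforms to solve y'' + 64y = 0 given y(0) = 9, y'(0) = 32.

L{y''} + 64L{y} = 0. s²Y - 9s - 32 + 64Y = 0. Y(s² + 64) = 9s + 32. Y = (9s + 32)/(s² + 64). Inverting: y(t) = 9cos(8t) + 4sin(8t)

Final answer: y(t) = 9cos(8t) + 4sin(8t)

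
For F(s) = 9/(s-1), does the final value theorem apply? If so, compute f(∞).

sF(s) = 9s/(s-1) has a pole at s = 1 in the right half-plane. Theorem does NOT apply (unstable system; f(t) = 9·e^t grows without bound).

Final answer: Not applicable (unstable)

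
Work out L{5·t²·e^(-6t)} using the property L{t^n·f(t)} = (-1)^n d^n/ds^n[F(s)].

L{e^(-6t)} = 1/(s+6). d/ds[1/(s+6)] = -1/(s+6)². d²/ds²[1/(s+6)] = 2/(s+6)³. So L{t²·e^(-6t)} = (-1)² · 2/(s+6)³ = 2/(s+6)³. Then L{5·t²·e^(-6t)} = 5·2/(s+6)³ = 10/(s+6)³

Final answer: 10/(s+6)³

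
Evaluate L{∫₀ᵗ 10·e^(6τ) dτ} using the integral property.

L{∫₀ᵗ f(τ)dτ} = F(s)/s with F(s) = 10/(s-6), so L{∫₀ᵗ 10·e^(6τ) dτ} = 10/(s(s-6))

Final answer: 10/(s(s-6))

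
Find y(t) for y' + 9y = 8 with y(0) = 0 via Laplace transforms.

sY + 9Y = 8/s. Y = 8/(s(s+9)). Partial fractions: Y = 8/9/s - 8/9/(s+9)

Final answer: y(t) = 8/9(1 - e^(-9t))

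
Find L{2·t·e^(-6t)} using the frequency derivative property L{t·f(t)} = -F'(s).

L{e^(-6t)} = 1/(s+6). By frequency derivative: L{t·e^(-6t)} = -d/ds[1/(s+6)] = -(-1)/(s+6)² = 1/(s+6)². Then L{2·t·e^(-6t)} = 2·1/(s+6)² = 2/(s+6)²

Final answer: 2/(s+6)²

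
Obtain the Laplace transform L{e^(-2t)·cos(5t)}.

L{e^(at)·cos(ωt)} = (s-a)/((s-a)² + ω²), so L{e^(-2t)·cos(5t)} = (s+2)/((s+2)² + 25)

Final answer: (s+2)/((s+2)² + 25)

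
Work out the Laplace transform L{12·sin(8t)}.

L{sin(ωt)} = ω/(s² + ω²), so L{sin(8t)} = 8/(s² + 64). Then L{12·sin(8t)} = 12·8/(s² + 64) = 96/(s² + 64)

Final answer: 96/(s² + 64)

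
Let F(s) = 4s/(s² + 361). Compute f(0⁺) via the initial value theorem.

f(0⁺) = lim_{s→∞} s·4s/(s² + 361) = lim_{s→∞} 4s²/(s² + 361) = 4

Final answer: 4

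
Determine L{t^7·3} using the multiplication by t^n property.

L{3} = 3/s. d^1/ds^1[1/s] = -1/s². d^2/ds^2[1/s] = 2/s^3. d^3/ds^3[1/s] = -6/s^4. d^4/ds^4[1/s] = 24/s^5. d^5/ds^5[1/s] = -120/s^6. d^6/ds^6[1/s] = 720/s^7. d^7/ds^7[1/s] = -5040/s^8. So L{t^7} = (-1)^{7}·-5040/s^8 = 5040/s^8. Then L{t^7·3} = 3·5040/s^8 = 15120/s^8

Final answer: 15120/s^8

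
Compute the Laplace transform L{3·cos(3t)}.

L{cos(ωt)} = s/(s² + ω²), so L{cos(3t)} = s/(s² + 9). Then L{3·cos(3t)} = 3·s/(s² + 9) = 3s/(s² + 9)

Final answer: 3s/(s² + 9)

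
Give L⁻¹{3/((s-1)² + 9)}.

Form: b/((s-a)² + b²) → e^(at)sin(bt). With a=1, b=3

Final answer: e^t·sin(3t)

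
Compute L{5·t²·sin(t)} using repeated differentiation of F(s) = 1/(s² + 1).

F(s) = 1/(s² + 1). F'(s) = -2s/(s² + 1)². F''(s) = -2(1 - 3s²)/(s² + 1)³ = (6s² - 2)/(s² + 1)³. So L{t²·sin(t)} = (-1)² F''(s) = (6s² - 2)/(s² + 1)³. Then L{5·t²·sin(t)} = 5·(6s² - 2)/(s² + 1)³ = (30s² - 10)/(s² + 1)³

Final answer: (30s² - 10)/(s² + 1)³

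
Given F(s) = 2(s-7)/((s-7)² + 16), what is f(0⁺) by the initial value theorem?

f(0⁺) = lim_{s→∞} sF(s) = lim_{s→∞} 2s(s-7)/((s-7)² + 16) = 2

Final answer: 2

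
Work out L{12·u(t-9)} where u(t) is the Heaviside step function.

L{u(t-a)} = e^(-as)/s. Here a=9, so L{u(t-9)} = e^(-9s)/s, and L{12·u(t-9)} = 12·e^(-9s)/s

Final answer: 12·e^(-9s)/s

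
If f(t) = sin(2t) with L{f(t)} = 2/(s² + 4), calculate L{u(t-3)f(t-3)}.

Time shift theorem: L{u(t-a)f(t-a)} = e^(-as)F(s). Here a=3, F(s) = 2/(s² + 4), so L{u(t-3)f(t-3)} = e^(-3s)·2/(s² + 4)

Final answer: e^(-3s)·2/(s² + 4)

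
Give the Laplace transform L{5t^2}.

L{5t^2} = 5 · L{t^2} = 5 · 2/s^3 = 10/s^3

Final answer: 10/s^3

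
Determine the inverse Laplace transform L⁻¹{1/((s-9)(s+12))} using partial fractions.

Decompose: A/(s-9) + B/(s+12). A = 1/21, B = -1/21. f(t) = (e^(9t) - e^(-12t))/21

Final answer: (e^(9t) - e^(-12t))/21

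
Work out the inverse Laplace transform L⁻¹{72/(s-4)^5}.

L⁻¹{n!/(s-a)^(n+1)} = t^n·e^(at) with n=4, a=4. So L⁻¹{24/(s-4)^5} = t^4·e^(4t), and L⁻¹{72/(s-4)^5} = (72/24)·t^4·e^(4t) = 3·t^4·e^(4t)

Final answer: 3·t^4·e^(4t)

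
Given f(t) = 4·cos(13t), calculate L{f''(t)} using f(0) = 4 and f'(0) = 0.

F(s) = 4s/(s² + 169). L{f''(t)} = s²F(s) - sf(0) - f'(0) = 4s³/(s² + 169) - 4s = (4s³ - 4s(s² + 169))/(s² + 169) = -676s/(s² + 169)

Final answer: -676s/(s² + 169)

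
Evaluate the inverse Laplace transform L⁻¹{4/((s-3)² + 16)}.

Using frequency shift, L⁻¹{4/((s-3)² + 16)} = e^(3t)·sin(4t)

Final answer: e^(3t)·sin(4t)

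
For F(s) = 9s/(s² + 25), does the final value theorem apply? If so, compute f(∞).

The final value theorem requires all poles of sF(s) in the left half-plane. sF(s) = 9s²/(s² + 25) has poles at s = ±5i (imaginary axis). Theorem does NOT apply (oscillatory system).

Final answer: Not applicable (oscillatory)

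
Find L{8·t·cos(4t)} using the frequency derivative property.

L{cos(4t)} = s/(s² + 16). Derivative: d/ds[s/(s² + 16)] = [(s² + 16) - s·2s]/(s² + 16)² = (16 - s²)/(s² + 16)². So L{t·cos(4t)} = -F'(s) = (s² - 16)/(s² + 16)². Then L{8·t·cos(4t)} = 8·(s² - 16)/(s² + 16)²

Final answer: 8·(s² - 16)/(s² + 16)²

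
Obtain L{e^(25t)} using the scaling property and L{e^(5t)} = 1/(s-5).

Using L{f(at)} = (1/a)F(s/a) with a=5 and f(t) = e^(5t): L{e^(25t)} = (1/5) · 1/((s/5)-5) = (1/5) · 5/(s-25) = 1/(s-25)

Final answer: 1/(s-25)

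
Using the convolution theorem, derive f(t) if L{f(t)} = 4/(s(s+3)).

4/(s(s+3)) = (4/s)·(1/(s+3)) = L{4}·L{e^(-3t)}. By convolution, f(t) = 4*e^(-3t) = ∫₀ᵗ 4·e^(-3τ) dτ = 4·(1 - e^(-3t))/3

Final answer: 4·(1 - e^(-3t))/3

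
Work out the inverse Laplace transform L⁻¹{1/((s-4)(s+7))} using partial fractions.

Decompose: A/(s-4) + B/(s+7). A = 1/11, B = -1/11. f(t) = (e^(4t) - e^(-7t))/11

Final answer: (e^(4t) - e^(-7t))/11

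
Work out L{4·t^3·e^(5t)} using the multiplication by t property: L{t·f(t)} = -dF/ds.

Using L{t^n·e^(at)} = n!/(s-a)^(n+1), L{t^3·e^(5t)} = 6/(s-5)^4, so L{4·t^3·e^(5t)} = 4·6/(s-5)^4 = 24/(s-5)^4

Final answer: 24/(s-5)^4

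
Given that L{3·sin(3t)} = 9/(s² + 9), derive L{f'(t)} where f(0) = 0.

L{f'(t)} = s·F(s) - f(0) = s·9/(s² + 9) - 0 = 9s/(s² + 9)

Final answer: 9s/(s² + 9)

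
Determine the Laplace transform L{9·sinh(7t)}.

L{sinh(ωt)} = ω/(s² - ω²), so L{sinh(7t)} = 7/(s² - 49). Then L{9·sinh(7t)} = 9·7/(s² - 49) = 63/(s² - 49)

Final answer: 63/(s² - 49)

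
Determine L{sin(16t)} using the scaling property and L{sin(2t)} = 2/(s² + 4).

Using L{f(at)} = (1/a)F(s/a) with a=8: L{sin(16t)} = (1/8) · 2/((s/8)² + 4) = (1/8) · 2·64/(s² + 256) = 16/(s² + 256)

Final answer: 16/(s² + 256)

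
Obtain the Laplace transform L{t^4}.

L{t^n} = n!/s^(n+1), so L{t^4} = 24/s^5

Final answer: 24/s^5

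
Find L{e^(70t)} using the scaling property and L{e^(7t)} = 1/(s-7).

Using L{f(at)} = (1/a)F(s/a) with a=10 and f(t) = e^(7t): L{e^(70t)} = (1/10) · 1/((s/10)-7) = (1/10) · 10/(s-70) = 1/(s-70)

Final answer: 1/(s-70)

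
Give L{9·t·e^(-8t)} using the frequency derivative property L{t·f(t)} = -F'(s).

L{e^(-8t)} = 1/(s+8). By frequency derivative: L{t·e^(-8t)} = -d/ds[1/(s+8)] = -(-1)/(s+8)² = 1/(s+8)². Then L{9·t·e^(-8t)} = 9·1/(s+8)² = 9/(s+8)²

Final answer: 9/(s+8)²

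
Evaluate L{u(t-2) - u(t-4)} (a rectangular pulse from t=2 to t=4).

L{u(t-a)} = e^(-as)/s. L{u(t-2) - u(t-4)} = (e^(-2s) - e^(-4s))/s

Final answer: (e^(-2s) - e^(-4s))/s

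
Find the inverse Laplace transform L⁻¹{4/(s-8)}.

L⁻¹{1/(s-a)} = e^(at), so L⁻¹{1/(s-8)} = e^(8t), and L⁻¹{4/(s-8)} = 4·e^(8t)

Final answer: 4·e^(8t)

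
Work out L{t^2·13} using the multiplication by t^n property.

L{13} = 13/s. d^1/ds^1[1/s] = -1/s². d^2/ds^2[1/s] = 2/s^3. So L{t^2} = (-1)^{2}·2/s^3 = 2/s^3. Then L{t^2·13} = 13·2/s^3 = 26/s^3

Final answer: 26/s^3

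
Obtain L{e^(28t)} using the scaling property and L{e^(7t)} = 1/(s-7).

Using L{f(at)} = (1/a)F(s/a) with a=4 and f(t) = e^(7t): L{e^(28t)} = (1/4) · 1/((s/4)-7) = (1/4) · 4/(s-28) = 1/(s-28)

Final answer: 1/(s-28)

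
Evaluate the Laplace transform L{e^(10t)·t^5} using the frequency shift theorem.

L{e^(at)·t^n} = n!/(s-a)^(n+1), so L{e^(10t)·t^5} = 120/(s-10)^6

Final answer: 120/(s-10)^6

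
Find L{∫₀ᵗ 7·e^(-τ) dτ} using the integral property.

L{∫₀ᵗ f(τ)dτ} = F(s)/s with F(s) = 7/(s+1), so L{∫₀ᵗ 7·e^(-τ) dτ} = 7/(s(s+1))

Final answer: 7/(s(s+1))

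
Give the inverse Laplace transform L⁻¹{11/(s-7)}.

L⁻¹{1/(s-a)} = e^(at), so L⁻¹{1/(s-7)} = e^(7t), and L⁻¹{11/(s-7)} = 11·e^(7t)

Final answer: 11·e^(7t)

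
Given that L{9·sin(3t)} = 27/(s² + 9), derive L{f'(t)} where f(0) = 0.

L{f'(t)} = s·F(s) - f(0) = s·27/(s² + 9) - 0 = 27s/(s² + 9)

Final answer: 27s/(s² + 9)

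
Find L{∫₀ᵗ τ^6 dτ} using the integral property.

L{∫₀ᵗ f(τ)dτ} = F(s)/s with f(t) = t^6. F(s) = 720/s^7, so L{∫₀ᵗ τ^6 dτ} = (720/s^7)/s = 720/s^8. (Check: ∫₀ᵗ τ^6 dτ = t^7/7.)

Final answer: 720/s^8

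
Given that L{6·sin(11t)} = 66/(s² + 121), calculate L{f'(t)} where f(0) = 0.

L{f'(t)} = s·F(s) - f(0) = s·66/(s² + 121) - 0 = 66s/(s² + 121)

Final answer: 66s/(s² + 121)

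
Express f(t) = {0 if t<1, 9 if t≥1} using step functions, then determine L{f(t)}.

f(t) = 9·u(t-1). L{u(t-1)} = e^(-s)/s, so L{f(t)} = 9·e^(-s)/s

Final answer: 9·e^(-s)/s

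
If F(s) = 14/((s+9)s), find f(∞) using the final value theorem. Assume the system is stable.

f(∞) = lim_{s→0} sF(s) = lim_{s→0} 14/(s+9) = 14/9

Final answer: 14/9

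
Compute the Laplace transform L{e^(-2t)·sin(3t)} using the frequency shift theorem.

Frequency shift: L{e^(at)f(t)} = F(s-a). L{e^(-2t)·sin(3t)} = 3/((s+2)² + 9)

Final answer: 3/((s+2)² + 9)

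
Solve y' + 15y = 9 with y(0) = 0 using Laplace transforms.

sY + 15Y = 9/s. Y = 9/(s(s+15)). Partial fractions: Y = 3/5/s - 3/5/(s+15)

Final answer: y(t) = 3/5(1 - e^(-15t))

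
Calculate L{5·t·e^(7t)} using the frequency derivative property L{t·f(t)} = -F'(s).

L{e^(7t)} = 1/(s-7). By frequency derivative: L{t·e^(7t)} = -d/ds[1/(s-7)] = -(-1)/(s-7)² = 1/(s-7)². Then L{5·t·e^(7t)} = 5·1/(s-7)² = 5/(s-7)²

Final answer: 5/(s-7)²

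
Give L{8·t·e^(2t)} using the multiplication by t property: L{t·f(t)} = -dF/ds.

Using L{t^n·e^(at)} = n!/(s-a)^(n+1), L{t·e^(2t)} = 1/(s-2)^2, so L{8·t·e^(2t)} = 8·1/(s-2)^2 = 8/(s-2)^2

Final answer: 8/(s-2)^2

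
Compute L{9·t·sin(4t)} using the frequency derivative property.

L{sin(4t)} = 4/(s² + 16). By L{t·f(t)} = -F'(s): -d/ds[4/(s² + 16)] = -(4)·(-2s)/(s² + 16)² = 8s/(s² + 16)². Then L{9·t·sin(4t)} = 9·8s/(s² + 16)² = 72s/(s² + 16)²

Final answer: 72s/(s² + 16)²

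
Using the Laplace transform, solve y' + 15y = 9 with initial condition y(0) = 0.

sY + 15Y = 9/s. Y = 9/(s(s+15)). Partial fractions: Y = 3/5/s - 3/5/(s+15)

Final answer: y(t) = 3/5(1 - e^(-15t))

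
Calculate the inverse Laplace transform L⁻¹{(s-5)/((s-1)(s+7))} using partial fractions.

Using partial fractions, f(t) = (-4e^t + 12e^(-7t))/8

Final answer: (-4e^t + 12e^(-7t))/8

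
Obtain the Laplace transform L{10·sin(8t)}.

L{sin(ωt)} = ω/(s² + ω²), so L{sin(8t)} = 8/(s² + 64). Then L{10·sin(8t)} = 10·8/(s² + 64) = 80/(s² + 64)

Final answer: 80/(s² + 64)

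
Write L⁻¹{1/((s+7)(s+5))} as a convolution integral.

1/((s+7)(s+5)) = (1/(s+7))·(1/(s+5)) = L{e^(-7t)}·L{e^(-5t)}. So f(t) = e^(-7t)*e^(-5t) = ∫₀ᵗ e^(-7τ)·e^(-5(t-τ)) dτ

Final answer: ∫₀ᵗ e^(-7τ)·e^(-5(t-τ)) dτ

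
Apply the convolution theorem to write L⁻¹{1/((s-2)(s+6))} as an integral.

1/((s-2)(s+6)) = (1/(s-2))·(1/(s+6)) = L{e^(2t)}·L{e^(-6t)}. So f(t) = e^(2t)*e^(-6t) = ∫₀ᵗ e^(2τ)·e^(-6(t-τ)) dτ

Final answer: ∫₀ᵗ e^(2τ)·e^(-6(t-τ)) dτ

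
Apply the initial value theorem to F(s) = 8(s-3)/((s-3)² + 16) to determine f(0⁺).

f(0⁺) = lim_{s→∞} sF(s) = lim_{s→∞} 8s(s-3)/((s-3)² + 16) = 8

Final answer: 8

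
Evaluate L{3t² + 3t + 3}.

L{3t² + 3t + 3} = 3·2/s³ + 3/s² + 3/s = 6/s³ + 3/s² + 3/s

Final answer: 6/s³ + 3/s² + 3/s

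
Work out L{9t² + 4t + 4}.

L{9t² + 4t + 4} = 9·2/s³ + 4/s² + 4/s = 18/s³ + 4/s² + 4/s

Final answer: 18/s³ + 4/s² + 4/s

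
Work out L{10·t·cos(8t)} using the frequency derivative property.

L{cos(8t)} = s/(s² + 64). Derivative: d/ds[s/(s² + 64)] = [(s² + 64) - s·2s]/(s² + 64)² = (64 - s²)/(s² + 64)². So L{t·cos(8t)} = -F'(s) = (s² - 64)/(s² + 64)². Then L{10·t·cos(8t)} = 10·(s² - 64)/(s² + 64)²

Final answer: 10·(s² - 64)/(s² + 64)²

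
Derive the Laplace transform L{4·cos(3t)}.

L{cos(ωt)} = s/(s² + ω²), so L{cos(3t)} = s/(s² + 9). Then L{4·cos(3t)} = 4·s/(s² + 9) = 4s/(s² + 9)

Final answer: 4s/(s² + 9)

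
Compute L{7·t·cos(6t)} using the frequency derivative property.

L{cos(6t)} = s/(s² + 36). Derivative: d/ds[s/(s² + 36)] = [(s² + 36) - s·2s]/(s² + 36)² = (36 - s²)/(s² + 36)². So L{t·cos(6t)} = -F'(s) = (s² - 36)/(s² + 36)². Then L{7·t·cos(6t)} = 7·(s² - 36)/(s² + 36)²

Final answer: 7·(s² - 36)/(s² + 36)²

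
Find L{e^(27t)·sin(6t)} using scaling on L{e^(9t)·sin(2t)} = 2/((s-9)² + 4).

Scaling with a=3: L{e^(27t)·sin(6t)} = (1/3) · 2/((s/3-9)² + 4). Simplifying: 6/((s-27)² + 36)

Final answer: 6/((s-27)² + 36)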